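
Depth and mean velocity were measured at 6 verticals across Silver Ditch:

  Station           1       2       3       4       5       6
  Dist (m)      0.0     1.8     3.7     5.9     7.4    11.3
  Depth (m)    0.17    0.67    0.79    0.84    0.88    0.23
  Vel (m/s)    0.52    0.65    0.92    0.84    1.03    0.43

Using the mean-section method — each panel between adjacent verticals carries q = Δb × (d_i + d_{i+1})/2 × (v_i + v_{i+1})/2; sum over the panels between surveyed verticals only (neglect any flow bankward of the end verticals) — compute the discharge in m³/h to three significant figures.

Panel 1-2: Δb = 1.8 m, d̄ = (0.17+0.67)/2 = 0.42, v̄ = (0.52+0.65)/2 = 0.585 → q = 1.8×0.42×0.585 = 0.4423 m³/s
Panel 2-3: Δb = 1.9 m, d̄ = (0.67+0.79)/2 = 0.73, v̄ = (0.65+0.92)/2 = 0.785 → q = 1.9×0.73×0.785 = 1.089 m³/s
Panel 3-4: Δb = 2.2 m, d̄ = (0.79+0.84)/2 = 0.815, v̄ = (0.92+0.84)/2 = 0.88 → q = 2.2×0.815×0.88 = 1.578 m³/s
Panel 4-5: Δb = 1.5 m, d̄ = (0.84+0.88)/2 = 0.86, v̄ = (0.84+1.03)/2 = 0.935 → q = 1.5×0.86×0.935 = 1.206 m³/s
Panel 5-6: Δb = 3.9 m, d̄ = (0.88+0.23)/2 = 0.555, v̄ = (1.03+0.43)/2 = 0.73 → q = 3.9×0.555×0.73 = 1.580 m³/s
Q = Σ q = 5.895 m³/s
= 5.895 × 3600 = 21220 m³/h

21200 m³/h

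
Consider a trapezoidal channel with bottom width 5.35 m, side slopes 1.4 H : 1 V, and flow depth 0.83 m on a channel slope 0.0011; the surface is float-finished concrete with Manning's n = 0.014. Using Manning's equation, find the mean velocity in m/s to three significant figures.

1.79 m/s

A = (b + z·y)·y = (5.35 + 1.4×0.83)×0.83 = 5.405 m²
P = b + 2y√(1+z²) = 5.35 + 2×0.83×√(1+1.4²) = 8.206 m
R = A/P = 5.405/8.206 = 0.6587 m
Q = (1/n)·A·R^(2/3)·S^(1/2) = (1/0.014) × 5.405 × 0.6587^(2/3) × 0.0011^(1/2) = 9.693 m³/s
V = Q/A = 9.693/5.405 = 1.793 m/s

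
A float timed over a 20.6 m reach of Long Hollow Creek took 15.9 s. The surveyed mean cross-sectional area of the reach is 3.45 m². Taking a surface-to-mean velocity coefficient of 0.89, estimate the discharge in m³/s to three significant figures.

v_surface = L / t̄ = 20.6 / 15.9 = 1.296 m/s
v_mean = 0.89 × 1.296 = 1.153 m/s
Q = A × v_mean = 3.45 × 1.153 = 3.978 m³/s

3.98 m³/s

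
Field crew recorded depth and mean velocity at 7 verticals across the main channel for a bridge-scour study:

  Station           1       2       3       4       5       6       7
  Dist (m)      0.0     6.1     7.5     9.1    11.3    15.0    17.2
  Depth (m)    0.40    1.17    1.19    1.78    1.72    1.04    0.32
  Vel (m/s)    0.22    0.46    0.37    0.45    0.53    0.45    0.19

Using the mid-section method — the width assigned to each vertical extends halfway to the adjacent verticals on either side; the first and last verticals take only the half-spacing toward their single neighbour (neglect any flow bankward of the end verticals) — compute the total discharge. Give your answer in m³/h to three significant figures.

31000 m³/h

w_1 = (6.1 − 0.0)/2 = 3.05 m; q_1 = 0.22 × 0.40 × 3.05 = 0.2684 m³/s
w_2 = (7.5 − 0.0)/2 = 3.75 m; q_2 = 0.46 × 1.17 × 3.75 = 2.018 m³/s
w_3 = (9.1 − 6.1)/2 = 1.5 m; q_3 = 0.37 × 1.19 × 1.5 = 0.6605 m³/s
w_4 = (11.3 − 7.5)/2 = 1.9 m; q_4 = 0.45 × 1.78 × 1.9 = 1.522 m³/s
w_5 = (15.0 − 9.1)/2 = 2.95 m; q_5 = 0.53 × 1.72 × 2.95 = 2.689 m³/s
w_6 = (17.2 − 11.3)/2 = 2.95 m; q_6 = 0.45 × 1.04 × 2.95 = 1.381 m³/s
w_7 = (17.2 − 15.0)/2 = 1.1 m; q_7 = 0.19 × 0.32 × 1.1 = 0.06688 m³/s
Q = Σ qᵢ = 8.606 m³/s
= 8.606 × 3600 = 30980 m³/h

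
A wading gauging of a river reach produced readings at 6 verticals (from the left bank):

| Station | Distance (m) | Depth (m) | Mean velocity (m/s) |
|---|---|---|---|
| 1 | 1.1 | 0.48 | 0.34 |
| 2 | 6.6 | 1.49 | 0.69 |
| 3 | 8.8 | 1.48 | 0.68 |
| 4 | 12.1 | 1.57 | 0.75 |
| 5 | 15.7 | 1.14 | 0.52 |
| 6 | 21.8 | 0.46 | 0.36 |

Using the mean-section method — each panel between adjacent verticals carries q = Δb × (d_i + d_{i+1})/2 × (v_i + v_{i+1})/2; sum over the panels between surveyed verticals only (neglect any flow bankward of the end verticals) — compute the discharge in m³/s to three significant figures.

13.9 m³/s

Panel 1-2: Δb = 5.5 m, d̄ = (0.48+1.49)/2 = 0.985, v̄ = (0.34+0.69)/2 = 0.515 → q = 5.5×0.985×0.515 = 2.790 m³/s
Panel 2-3: Δb = 2.2 m, d̄ = (1.49+1.48)/2 = 1.485, v̄ = (0.69+0.68)/2 = 0.685 → q = 2.2×1.485×0.685 = 2.238 m³/s
Panel 3-4: Δb = 3.3 m, d̄ = (1.48+1.57)/2 = 1.525, v̄ = (0.68+0.75)/2 = 0.715 → q = 3.3×1.525×0.715 = 3.598 m³/s
Panel 4-5: Δb = 3.6 m, d̄ = (1.57+1.14)/2 = 1.355, v̄ = (0.75+0.52)/2 = 0.635 → q = 3.6×1.355×0.635 = 3.098 m³/s
Panel 5-6: Δb = 6.1 m, d̄ = (1.14+0.46)/2 = 0.8, v̄ = (0.52+0.36)/2 = 0.44 → q = 6.1×0.8×0.44 = 2.147 m³/s
Q = Σ q = 13.87 m³/s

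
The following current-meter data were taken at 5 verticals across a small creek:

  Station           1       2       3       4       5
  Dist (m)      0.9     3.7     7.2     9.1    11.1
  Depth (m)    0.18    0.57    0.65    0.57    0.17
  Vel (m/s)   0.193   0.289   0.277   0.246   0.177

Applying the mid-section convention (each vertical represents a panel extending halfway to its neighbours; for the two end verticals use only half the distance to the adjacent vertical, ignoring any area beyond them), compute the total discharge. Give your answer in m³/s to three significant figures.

w_1 = (3.7 − 0.9)/2 = 1.4 m; q_1 = 0.193 × 0.18 × 1.4 = 0.04864 m³/s
w_2 = (7.2 − 0.9)/2 = 3.15 m; q_2 = 0.289 × 0.57 × 3.15 = 0.5189 m³/s
w_3 = (9.1 − 3.7)/2 = 2.7 m; q_3 = 0.277 × 0.65 × 2.7 = 0.4861 m³/s
w_4 = (11.1 − 7.2)/2 = 1.95 m; q_4 = 0.246 × 0.57 × 1.95 = 0.2734 m³/s
w_5 = (11.1 − 9.1)/2 = 1 m; q_5 = 0.177 × 0.17 × 1 = 0.03009 m³/s
Q = Σ qᵢ = 1.357 m³/s

1.36 m³/s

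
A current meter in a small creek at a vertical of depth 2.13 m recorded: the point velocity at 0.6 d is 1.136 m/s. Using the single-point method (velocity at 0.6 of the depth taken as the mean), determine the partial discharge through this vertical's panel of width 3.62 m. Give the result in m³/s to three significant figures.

8.76 m³/s

v̄ = v₀.₆ = 1.136 m/s
q = v̄ × d × w = 1.136 × 2.13 × 3.62 = 8.759 m³/s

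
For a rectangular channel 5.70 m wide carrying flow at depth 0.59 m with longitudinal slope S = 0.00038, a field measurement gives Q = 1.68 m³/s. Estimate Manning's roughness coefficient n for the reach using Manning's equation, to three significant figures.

0.0242

A = b·y = 5.70 × 0.59 = 3.363 m²
P = b + 2y = 5.70 + 2×0.59 = 6.880 m
R = A/P = 3.363/6.880 = 0.4888 m
n = (1/Q)·A·R^(2/3)·S^(1/2) = (1/1.68) × 3.363 × 0.6205 × 0.01949 = 0.02421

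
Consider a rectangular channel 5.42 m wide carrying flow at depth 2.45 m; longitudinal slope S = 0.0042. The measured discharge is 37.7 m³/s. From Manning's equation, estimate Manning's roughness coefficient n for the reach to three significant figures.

A = b·y = 5.42 × 2.45 = 13.28 m²
P = b + 2y = 5.42 + 2×2.45 = 10.32 m
R = A/P = 13.28/10.32 = 1.287 m
n = (1/Q)·A·R^(2/3)·S^(1/2) = (1/37.7) × 13.28 × 1.183 × 0.06481 = 0.02700

0.0270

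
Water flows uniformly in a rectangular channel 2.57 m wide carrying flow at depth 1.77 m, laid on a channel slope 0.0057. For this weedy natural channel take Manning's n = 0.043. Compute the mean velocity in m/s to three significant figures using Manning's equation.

1.44 m/s

A = b·y = 2.57 × 1.77 = 4.549 m²
P = b + 2y = 2.57 + 2×1.77 = 6.110 m
R = A/P = 4.549/6.110 = 0.7445 m
Q = (1/n)·A·R^(2/3)·S^(1/2) = (1/0.043) × 4.549 × 0.7445^(2/3) × 0.0057^(1/2) = 6.561 m³/s
V = Q/A = 6.561/4.549 = 1.442 m/s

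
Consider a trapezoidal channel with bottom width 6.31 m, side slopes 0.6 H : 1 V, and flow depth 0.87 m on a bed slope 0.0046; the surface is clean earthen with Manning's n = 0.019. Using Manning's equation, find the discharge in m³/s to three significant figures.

16.9 m³/s

A = (b + z·y)·y = (6.31 + 0.6×0.87)×0.87 = 5.944 m²
P = b + 2y√(1+z²) = 6.31 + 2×0.87×√(1+0.6²) = 8.339 m
R = A/P = 5.944/8.339 = 0.7128 m
Q = (1/n)·A·R^(2/3)·S^(1/2) = (1/0.019) × 5.944 × 0.7128^(2/3) × 0.0046^(1/2) = 16.93 m³/s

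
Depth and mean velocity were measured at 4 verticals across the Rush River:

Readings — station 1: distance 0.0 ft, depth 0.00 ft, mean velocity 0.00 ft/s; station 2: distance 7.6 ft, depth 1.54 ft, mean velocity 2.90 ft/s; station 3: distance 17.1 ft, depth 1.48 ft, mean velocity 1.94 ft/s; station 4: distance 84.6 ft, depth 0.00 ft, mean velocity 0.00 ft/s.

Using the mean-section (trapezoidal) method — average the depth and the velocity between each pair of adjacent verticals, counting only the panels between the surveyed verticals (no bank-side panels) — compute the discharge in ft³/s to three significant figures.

Panel 1-2: Δb = 7.6 ft, d̄ = (0.00+1.54)/2 = 0.77, v̄ = (0.00+2.90)/2 = 1.45 → q = 7.6×0.77×1.45 = 8.485 ft³/s
Panel 2-3: Δb = 9.5 ft, d̄ = (1.54+1.48)/2 = 1.51, v̄ = (2.90+1.94)/2 = 2.42 → q = 9.5×1.51×2.42 = 34.71 ft³/s
Panel 3-4: Δb = 67.5 ft, d̄ = (1.48+0.00)/2 = 0.74, v̄ = (1.94+0.00)/2 = 0.97 → q = 67.5×0.74×0.97 = 48.45 ft³/s
Q = Σ q = 91.65 ft³/s

91.7 ft³/s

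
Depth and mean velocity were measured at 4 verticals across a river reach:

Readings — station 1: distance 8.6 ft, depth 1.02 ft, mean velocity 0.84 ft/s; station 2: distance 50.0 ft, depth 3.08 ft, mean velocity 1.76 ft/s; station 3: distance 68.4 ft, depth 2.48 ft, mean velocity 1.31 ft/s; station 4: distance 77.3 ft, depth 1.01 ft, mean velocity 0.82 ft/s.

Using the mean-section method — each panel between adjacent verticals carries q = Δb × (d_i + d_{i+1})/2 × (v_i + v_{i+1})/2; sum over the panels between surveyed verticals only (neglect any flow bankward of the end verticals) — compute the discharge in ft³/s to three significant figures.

Panel 1-2: Δb = 41.4 ft, d̄ = (1.02+3.08)/2 = 2.05, v̄ = (0.84+1.76)/2 = 1.3 → q = 41.4×2.05×1.3 = 110.3 ft³/s
Panel 2-3: Δb = 18.4 ft, d̄ = (3.08+2.48)/2 = 2.78, v̄ = (1.76+1.31)/2 = 1.535 → q = 18.4×2.78×1.535 = 78.52 ft³/s
Panel 3-4: Δb = 8.9 ft, d̄ = (2.48+1.01)/2 = 1.745, v̄ = (1.31+0.82)/2 = 1.065 → q = 8.9×1.745×1.065 = 16.54 ft³/s
Q = Σ q = 205.4 ft³/s

205 ft³/s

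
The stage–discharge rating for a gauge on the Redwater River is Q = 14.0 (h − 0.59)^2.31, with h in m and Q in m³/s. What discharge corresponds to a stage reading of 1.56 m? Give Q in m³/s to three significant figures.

13.0 m³/s

Q = 14.0 × (1.56 − 0.59)^2.31 = 14.0 × 0.97^2.31 = 13.05 m³/s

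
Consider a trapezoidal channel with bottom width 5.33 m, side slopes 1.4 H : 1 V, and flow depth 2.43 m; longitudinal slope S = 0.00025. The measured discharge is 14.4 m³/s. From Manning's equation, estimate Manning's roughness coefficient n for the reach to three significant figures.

0.0312

A = (b + z·y)·y = (5.33 + 1.4×2.43)×2.43 = 21.22 m²
P = b + 2y√(1+z²) = 5.33 + 2×2.43×√(1+1.4²) = 13.69 m
R = A/P = 21.22/13.69 = 1.550 m
n = (1/Q)·A·R^(2/3)·S^(1/2) = (1/14.4) × 21.22 × 1.339 × 0.01581 = 0.03120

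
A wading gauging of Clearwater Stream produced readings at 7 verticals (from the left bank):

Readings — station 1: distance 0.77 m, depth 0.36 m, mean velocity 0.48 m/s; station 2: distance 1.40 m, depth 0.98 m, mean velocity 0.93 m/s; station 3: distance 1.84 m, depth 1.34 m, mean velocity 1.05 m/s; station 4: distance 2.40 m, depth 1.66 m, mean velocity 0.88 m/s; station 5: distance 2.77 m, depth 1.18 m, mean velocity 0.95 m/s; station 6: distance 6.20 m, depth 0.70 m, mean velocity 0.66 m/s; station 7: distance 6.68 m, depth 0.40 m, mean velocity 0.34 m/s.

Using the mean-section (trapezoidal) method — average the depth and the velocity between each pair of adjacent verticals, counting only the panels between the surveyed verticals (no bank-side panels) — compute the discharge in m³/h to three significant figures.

17400 m³/h

Panel 1-2: Δb = 0.63 m, d̄ = (0.36+0.98)/2 = 0.67, v̄ = (0.48+0.93)/2 = 0.705 → q = 0.63×0.67×0.705 = 0.2976 m³/s
Panel 2-3: Δb = 0.44 m, d̄ = (0.98+1.34)/2 = 1.16, v̄ = (0.93+1.05)/2 = 0.99 → q = 0.44×1.16×0.99 = 0.5053 m³/s
Panel 3-4: Δb = 0.56 m, d̄ = (1.34+1.66)/2 = 1.5, v̄ = (1.05+0.88)/2 = 0.965 → q = 0.56×1.5×0.965 = 0.8106 m³/s
Panel 4-5: Δb = 0.37 m, d̄ = (1.66+1.18)/2 = 1.42, v̄ = (0.88+0.95)/2 = 0.915 → q = 0.37×1.42×0.915 = 0.4807 m³/s
Panel 5-6: Δb = 3.43 m, d̄ = (1.18+0.70)/2 = 0.94, v̄ = (0.95+0.66)/2 = 0.805 → q = 3.43×0.94×0.805 = 2.595 m³/s
Panel 6-7: Δb = 0.48 m, d̄ = (0.70+0.40)/2 = 0.55, v̄ = (0.66+0.34)/2 = 0.5 → q = 0.48×0.55×0.5 = 0.1320 m³/s
Q = Σ q = 4.822 m³/s
= 4.822 × 3600 = 17360 m³/h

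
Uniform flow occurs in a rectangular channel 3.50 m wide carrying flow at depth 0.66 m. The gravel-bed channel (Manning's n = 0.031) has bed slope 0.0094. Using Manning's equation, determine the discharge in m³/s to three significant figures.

4.42 m³/s

A = b·y = 3.50 × 0.66 = 2.310 m²
P = b + 2y = 3.50 + 2×0.66 = 4.820 m
R = A/P = 2.310/4.820 = 0.4793 m
Q = (1/n)·A·R^(2/3)·S^(1/2) = (1/0.031) × 2.310 × 0.4793^(2/3) × 0.0094^(1/2) = 4.424 m³/s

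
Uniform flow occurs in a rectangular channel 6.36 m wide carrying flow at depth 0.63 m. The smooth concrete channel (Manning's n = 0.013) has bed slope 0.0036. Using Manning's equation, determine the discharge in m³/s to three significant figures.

A = b·y = 6.36 × 0.63 = 4.007 m²
P = b + 2y = 6.36 + 2×0.63 = 7.620 m
R = A/P = 4.007/7.620 = 0.5258 m
Q = (1/n)·A·R^(2/3)·S^(1/2) = (1/0.013) × 4.007 × 0.5258^(2/3) × 0.0036^(1/2) = 12.05 m³/s

12.0 m³/s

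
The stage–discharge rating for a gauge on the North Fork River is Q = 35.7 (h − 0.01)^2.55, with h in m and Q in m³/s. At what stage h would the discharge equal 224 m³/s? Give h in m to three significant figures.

2.06 m

h − h₀ = (Q/C)^(1/b) = (224/35.7)^(1/2.55) = 2.055 m
h = 0.01 + 2.055 = 2.065 m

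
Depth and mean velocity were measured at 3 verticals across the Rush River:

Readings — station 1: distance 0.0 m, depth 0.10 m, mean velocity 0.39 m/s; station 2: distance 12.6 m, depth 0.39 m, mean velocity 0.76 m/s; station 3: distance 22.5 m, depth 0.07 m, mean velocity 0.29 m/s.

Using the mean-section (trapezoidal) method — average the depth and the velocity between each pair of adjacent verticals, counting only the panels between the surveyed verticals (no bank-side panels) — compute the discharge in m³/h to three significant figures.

Panel 1-2: Δb = 12.6 m, d̄ = (0.10+0.39)/2 = 0.245, v̄ = (0.39+0.76)/2 = 0.575 → q = 12.6×0.245×0.575 = 1.775 m³/s
Panel 2-3: Δb = 9.9 m, d̄ = (0.39+0.07)/2 = 0.23, v̄ = (0.76+0.29)/2 = 0.525 → q = 9.9×0.23×0.525 = 1.195 m³/s
Q = Σ q = 2.970 m³/s
= 2.970 × 3600 = 10690 m³/h

10700 m³/h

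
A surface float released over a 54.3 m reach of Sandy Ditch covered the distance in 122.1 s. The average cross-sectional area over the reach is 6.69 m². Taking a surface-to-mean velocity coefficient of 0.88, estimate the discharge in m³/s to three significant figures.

v_surface = L / t̄ = 54.3 / 122.1 = 0.4447 m/s
v_mean = 0.88 × 0.4447 = 0.3914 m/s
Q = A × v_mean = 6.69 × 0.3914 = 2.618 m³/s

2.62 m³/s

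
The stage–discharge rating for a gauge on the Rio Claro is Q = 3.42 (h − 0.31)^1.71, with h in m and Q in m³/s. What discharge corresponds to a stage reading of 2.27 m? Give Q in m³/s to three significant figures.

Q = 3.42 × (2.27 − 0.31)^1.71 = 3.42 × 1.96^1.71 = 10.81 m³/s

10.8 m³/s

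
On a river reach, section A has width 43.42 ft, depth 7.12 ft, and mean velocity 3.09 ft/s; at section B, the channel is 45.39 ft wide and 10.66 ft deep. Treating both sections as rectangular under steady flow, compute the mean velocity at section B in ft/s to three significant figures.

Q = A₁V₁ = (43.42×7.12) × 3.09 = 955.3 ft³/s
A₂ = 45.39 × 10.66 = 483.9 ft²
V₂ = Q/A₂ = 955.3/483.9 = 1.974 ft/s

1.97 ft/s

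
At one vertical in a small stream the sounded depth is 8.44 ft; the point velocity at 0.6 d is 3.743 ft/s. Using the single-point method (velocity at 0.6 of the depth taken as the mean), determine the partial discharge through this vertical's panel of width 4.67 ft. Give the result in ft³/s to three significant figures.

v̄ = v₀.₆ = 3.743 ft/s
q = v̄ × d × w = 3.743 × 8.44 × 4.67 = 147.5 ft³/s

148 ft³/s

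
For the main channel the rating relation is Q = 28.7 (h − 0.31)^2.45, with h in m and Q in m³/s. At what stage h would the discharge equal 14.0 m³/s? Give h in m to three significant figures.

1.06 m

h − h₀ = (Q/C)^(1/b) = (14.0/28.7)^(1/2.45) = 0.7460 m
h = 0.31 + 0.7460 = 1.056 m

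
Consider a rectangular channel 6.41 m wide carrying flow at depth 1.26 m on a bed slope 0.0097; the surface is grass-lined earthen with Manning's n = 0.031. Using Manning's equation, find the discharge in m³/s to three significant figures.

24.0 m³/s

A = b·y = 6.41 × 1.26 = 8.077 m²
P = b + 2y = 6.41 + 2×1.26 = 8.930 m
R = A/P = 8.077/8.930 = 0.9044 m
Q = (1/n)·A·R^(2/3)·S^(1/2) = (1/0.031) × 8.077 × 0.9044^(2/3) × 0.0097^(1/2) = 24.00 m³/s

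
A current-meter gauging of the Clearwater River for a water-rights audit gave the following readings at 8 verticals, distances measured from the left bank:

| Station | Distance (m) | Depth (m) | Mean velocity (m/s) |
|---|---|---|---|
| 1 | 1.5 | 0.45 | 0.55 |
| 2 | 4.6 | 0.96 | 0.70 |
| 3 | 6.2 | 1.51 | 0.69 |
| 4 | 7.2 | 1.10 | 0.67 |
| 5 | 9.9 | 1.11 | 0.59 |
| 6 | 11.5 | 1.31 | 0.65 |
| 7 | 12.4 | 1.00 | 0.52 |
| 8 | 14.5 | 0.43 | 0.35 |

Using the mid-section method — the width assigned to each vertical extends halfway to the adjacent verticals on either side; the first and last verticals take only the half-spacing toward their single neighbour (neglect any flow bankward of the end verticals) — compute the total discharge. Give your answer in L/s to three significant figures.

8090 L/s

w_1 = (4.6 − 1.5)/2 = 1.55 m; q_1 = 0.55 × 0.45 × 1.55 = 0.3836 m³/s
w_2 = (6.2 − 1.5)/2 = 2.35 m; q_2 = 0.70 × 0.96 × 2.35 = 1.579 m³/s
w_3 = (7.2 − 4.6)/2 = 1.3 m; q_3 = 0.69 × 1.51 × 1.3 = 1.354 m³/s
w_4 = (9.9 − 6.2)/2 = 1.85 m; q_4 = 0.67 × 1.10 × 1.85 = 1.363 m³/s
w_5 = (11.5 − 7.2)/2 = 2.15 m; q_5 = 0.59 × 1.11 × 2.15 = 1.408 m³/s
w_6 = (12.4 − 9.9)/2 = 1.25 m; q_6 = 0.65 × 1.31 × 1.25 = 1.064 m³/s
w_7 = (14.5 − 11.5)/2 = 1.5 m; q_7 = 0.52 × 1.00 × 1.5 = 0.7800 m³/s
w_8 = (14.5 − 12.4)/2 = 1.05 m; q_8 = 0.35 × 0.43 × 1.05 = 0.1580 m³/s
Q = Σ qᵢ = 8.091 m³/s
= 8.091 × 1000 = 8091 L/s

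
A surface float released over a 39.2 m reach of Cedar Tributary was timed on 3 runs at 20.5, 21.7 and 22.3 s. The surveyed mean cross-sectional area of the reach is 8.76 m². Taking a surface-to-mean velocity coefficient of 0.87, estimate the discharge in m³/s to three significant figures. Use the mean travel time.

13.9 m³/s

t̄ = (20.5 + 21.7 + 22.3) / 3 = 21.5 s
v_surface = L / t̄ = 39.2 / 21.5 = 1.823 m/s
v_mean = 0.87 × 1.823 = 1.586 m/s
Q = A × v_mean = 8.76 × 1.586 = 13.90 m³/s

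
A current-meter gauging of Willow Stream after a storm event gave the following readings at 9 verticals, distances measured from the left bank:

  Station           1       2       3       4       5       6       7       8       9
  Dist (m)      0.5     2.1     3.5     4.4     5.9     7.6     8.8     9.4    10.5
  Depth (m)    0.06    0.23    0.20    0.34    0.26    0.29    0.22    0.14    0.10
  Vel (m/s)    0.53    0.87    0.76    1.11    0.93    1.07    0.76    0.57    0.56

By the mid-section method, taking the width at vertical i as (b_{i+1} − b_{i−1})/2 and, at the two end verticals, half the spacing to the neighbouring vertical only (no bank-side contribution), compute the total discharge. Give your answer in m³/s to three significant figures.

2.04 m³/s

w_1 = (2.1 − 0.5)/2 = 0.8 m; q_1 = 0.53 × 0.06 × 0.8 = 0.02544 m³/s
w_2 = (3.5 − 0.5)/2 = 1.5 m; q_2 = 0.87 × 0.23 × 1.5 = 0.3002 m³/s
w_3 = (4.4 − 2.1)/2 = 1.15 m; q_3 = 0.76 × 0.20 × 1.15 = 0.1748 m³/s
w_4 = (5.9 − 3.5)/2 = 1.2 m; q_4 = 1.11 × 0.34 × 1.2 = 0.4529 m³/s
w_5 = (7.6 − 4.4)/2 = 1.6 m; q_5 = 0.93 × 0.26 × 1.6 = 0.3869 m³/s
w_6 = (8.8 − 5.9)/2 = 1.45 m; q_6 = 1.07 × 0.29 × 1.45 = 0.4499 m³/s
w_7 = (9.4 − 7.6)/2 = 0.9 m; q_7 = 0.76 × 0.22 × 0.9 = 0.1505 m³/s
w_8 = (10.5 − 8.8)/2 = 0.85 m; q_8 = 0.57 × 0.14 × 0.85 = 0.06783 m³/s
w_9 = (10.5 − 9.4)/2 = 0.55 m; q_9 = 0.56 × 0.10 × 0.55 = 0.03080 m³/s
Q = Σ qᵢ = 2.039 m³/s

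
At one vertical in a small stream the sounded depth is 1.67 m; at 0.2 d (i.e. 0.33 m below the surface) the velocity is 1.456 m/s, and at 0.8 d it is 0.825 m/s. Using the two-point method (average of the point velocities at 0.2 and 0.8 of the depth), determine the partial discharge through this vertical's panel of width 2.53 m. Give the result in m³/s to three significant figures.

v̄ = (1.456 + 0.825) / 2 = 1.141 m/s
q = v̄ × d × w = 1.141 × 1.67 × 2.53 = 4.819 m³/s

4.82 m³/s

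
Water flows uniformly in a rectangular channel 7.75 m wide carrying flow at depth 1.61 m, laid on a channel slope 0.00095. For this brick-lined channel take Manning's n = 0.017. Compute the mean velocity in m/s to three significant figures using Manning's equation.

A = b·y = 7.75 × 1.61 = 12.48 m²
P = b + 2y = 7.75 + 2×1.61 = 10.97 m
R = A/P = 12.48/10.97 = 1.137 m
Q = (1/n)·A·R^(2/3)·S^(1/2) = (1/0.017) × 12.48 × 1.137^(2/3) × 0.00095^(1/2) = 24.65 m³/s
V = Q/A = 24.65/12.48 = 1.976 m/s

1.98 m/s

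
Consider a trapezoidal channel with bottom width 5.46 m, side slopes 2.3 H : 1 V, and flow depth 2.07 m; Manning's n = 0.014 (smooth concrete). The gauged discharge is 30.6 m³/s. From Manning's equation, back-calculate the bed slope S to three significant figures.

0.000279

A = (b + z·y)·y = (5.46 + 2.3×2.07)×2.07 = 21.16 m²
P = b + 2y√(1+z²) = 5.46 + 2×2.07×√(1+2.3²) = 15.84 m
R = A/P = 21.16/15.84 = 1.335 m
S = (Q·n / (1·A·R^(2/3)))² = (30.6×0.014 / (1×21.16×1.213))² = 0.0002788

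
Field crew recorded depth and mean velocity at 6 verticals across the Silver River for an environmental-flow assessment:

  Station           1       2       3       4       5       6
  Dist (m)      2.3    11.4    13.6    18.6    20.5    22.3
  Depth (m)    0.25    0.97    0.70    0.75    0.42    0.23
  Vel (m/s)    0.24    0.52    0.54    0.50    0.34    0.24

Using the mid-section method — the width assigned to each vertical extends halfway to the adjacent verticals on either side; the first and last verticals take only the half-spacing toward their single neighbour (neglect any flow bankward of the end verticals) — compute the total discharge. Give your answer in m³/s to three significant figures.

6.09 m³/s

w_1 = (11.4 − 2.3)/2 = 4.55 m; q_1 = 0.24 × 0.25 × 4.55 = 0.2730 m³/s
w_2 = (13.6 − 2.3)/2 = 5.65 m; q_2 = 0.52 × 0.97 × 5.65 = 2.850 m³/s
w_3 = (18.6 − 11.4)/2 = 3.6 m; q_3 = 0.54 × 0.70 × 3.6 = 1.361 m³/s
w_4 = (20.5 − 13.6)/2 = 3.45 m; q_4 = 0.50 × 0.75 × 3.45 = 1.294 m³/s
w_5 = (22.3 − 18.6)/2 = 1.85 m; q_5 = 0.34 × 0.42 × 1.85 = 0.2642 m³/s
w_6 = (22.3 − 20.5)/2 = 0.9 m; q_6 = 0.24 × 0.23 × 0.9 = 0.04968 m³/s
Q = Σ qᵢ = 6.091 m³/s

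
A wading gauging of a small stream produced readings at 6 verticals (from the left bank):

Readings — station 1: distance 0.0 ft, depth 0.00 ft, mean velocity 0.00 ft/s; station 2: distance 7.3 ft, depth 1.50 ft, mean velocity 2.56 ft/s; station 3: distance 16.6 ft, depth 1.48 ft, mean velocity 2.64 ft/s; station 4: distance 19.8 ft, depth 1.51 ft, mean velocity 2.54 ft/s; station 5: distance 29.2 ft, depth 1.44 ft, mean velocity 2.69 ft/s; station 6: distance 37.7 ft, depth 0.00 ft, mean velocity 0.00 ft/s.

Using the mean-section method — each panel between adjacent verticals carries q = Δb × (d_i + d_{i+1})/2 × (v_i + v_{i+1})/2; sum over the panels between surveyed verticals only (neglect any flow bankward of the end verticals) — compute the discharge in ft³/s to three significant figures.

Panel 1-2: Δb = 7.3 ft, d̄ = (0.00+1.50)/2 = 0.75, v̄ = (0.00+2.56)/2 = 1.28 → q = 7.3×0.75×1.28 = 7.008 ft³/s
Panel 2-3: Δb = 9.3 ft, d̄ = (1.50+1.48)/2 = 1.49, v̄ = (2.56+2.64)/2 = 2.6 → q = 9.3×1.49×2.6 = 36.03 ft³/s
Panel 3-4: Δb = 3.2 ft, d̄ = (1.48+1.51)/2 = 1.495, v̄ = (2.64+2.54)/2 = 2.59 → q = 3.2×1.495×2.59 = 12.39 ft³/s
Panel 4-5: Δb = 9.4 ft, d̄ = (1.51+1.44)/2 = 1.475, v̄ = (2.54+2.69)/2 = 2.615 → q = 9.4×1.475×2.615 = 36.26 ft³/s
Panel 5-6: Δb = 8.5 ft, d̄ = (1.44+0.00)/2 = 0.72, v̄ = (2.69+0.00)/2 = 1.345 → q = 8.5×0.72×1.345 = 8.231 ft³/s
Q = Σ q = 99.92 ft³/s

99.9 ft³/s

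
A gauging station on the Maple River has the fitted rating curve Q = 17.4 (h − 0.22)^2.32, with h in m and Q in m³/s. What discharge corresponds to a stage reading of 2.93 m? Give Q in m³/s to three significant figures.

176 m³/s

Q = 17.4 × (2.93 − 0.22)^2.32 = 17.4 × 2.71^2.32 = 175.8 m³/s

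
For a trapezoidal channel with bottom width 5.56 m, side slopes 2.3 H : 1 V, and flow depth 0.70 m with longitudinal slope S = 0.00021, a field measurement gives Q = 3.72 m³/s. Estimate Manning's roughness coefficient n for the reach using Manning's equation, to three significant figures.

A = (b + z·y)·y = (5.56 + 2.3×0.70)×0.70 = 5.019 m²
P = b + 2y√(1+z²) = 5.56 + 2×0.70×√(1+2.3²) = 9.071 m
R = A/P = 5.019/9.071 = 0.5533 m
n = (1/Q)·A·R^(2/3)·S^(1/2) = (1/3.72) × 5.019 × 0.6740 × 0.01449 = 0.01318

0.0132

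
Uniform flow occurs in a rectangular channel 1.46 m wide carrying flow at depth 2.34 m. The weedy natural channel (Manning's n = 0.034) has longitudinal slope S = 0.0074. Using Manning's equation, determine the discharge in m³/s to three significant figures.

5.85 m³/s

A = b·y = 1.46 × 2.34 = 3.416 m²
P = b + 2y = 1.46 + 2×2.34 = 6.140 m
R = A/P = 3.416/6.140 = 0.5564 m
Q = (1/n)·A·R^(2/3)·S^(1/2) = (1/0.034) × 3.416 × 0.5564^(2/3) × 0.0074^(1/2) = 5.848 m³/s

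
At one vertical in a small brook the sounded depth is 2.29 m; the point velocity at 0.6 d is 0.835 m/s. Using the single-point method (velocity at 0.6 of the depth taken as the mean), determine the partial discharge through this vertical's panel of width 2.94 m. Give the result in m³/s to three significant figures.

5.62 m³/s

v̄ = v₀.₆ = 0.835 m/s
q = v̄ × d × w = 0.8350 × 2.29 × 2.94 = 5.622 m³/s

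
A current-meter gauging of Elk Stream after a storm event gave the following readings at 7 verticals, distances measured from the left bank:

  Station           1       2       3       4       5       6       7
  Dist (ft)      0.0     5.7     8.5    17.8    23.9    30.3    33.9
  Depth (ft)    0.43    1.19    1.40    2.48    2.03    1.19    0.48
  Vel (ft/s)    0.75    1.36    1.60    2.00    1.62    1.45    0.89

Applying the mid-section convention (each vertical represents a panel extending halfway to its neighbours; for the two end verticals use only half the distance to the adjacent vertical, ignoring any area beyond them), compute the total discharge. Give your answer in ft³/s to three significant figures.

89.5 ft³/s

w_1 = (5.7 − 0.0)/2 = 2.85 ft; q_1 = 0.75 × 0.43 × 2.85 = 0.9191 ft³/s
w_2 = (8.5 − 0.0)/2 = 4.25 ft; q_2 = 1.36 × 1.19 × 4.25 = 6.878 ft³/s
w_3 = (17.8 − 5.7)/2 = 6.05 ft; q_3 = 1.60 × 1.40 × 6.05 = 13.55 ft³/s
w_4 = (23.9 − 8.5)/2 = 7.7 ft; q_4 = 2.00 × 2.48 × 7.7 = 38.19 ft³/s
w_5 = (30.3 − 17.8)/2 = 6.25 ft; q_5 = 1.62 × 2.03 × 6.25 = 20.55 ft³/s
w_6 = (33.9 − 23.9)/2 = 5 ft; q_6 = 1.45 × 1.19 × 5 = 8.628 ft³/s
w_7 = (33.9 − 30.3)/2 = 1.8 ft; q_7 = 0.89 × 0.48 × 1.8 = 0.7690 ft³/s
Q = Σ qᵢ = 89.49 ft³/s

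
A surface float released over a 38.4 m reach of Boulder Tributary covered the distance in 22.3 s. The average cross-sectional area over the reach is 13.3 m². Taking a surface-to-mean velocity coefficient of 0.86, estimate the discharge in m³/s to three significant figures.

19.7 m³/s

v_surface = L / t̄ = 38.4 / 22.3 = 1.722 m/s
v_mean = 0.86 × 1.722 = 1.481 m/s
Q = A × v_mean = 13.3 × 1.481 = 19.70 m³/s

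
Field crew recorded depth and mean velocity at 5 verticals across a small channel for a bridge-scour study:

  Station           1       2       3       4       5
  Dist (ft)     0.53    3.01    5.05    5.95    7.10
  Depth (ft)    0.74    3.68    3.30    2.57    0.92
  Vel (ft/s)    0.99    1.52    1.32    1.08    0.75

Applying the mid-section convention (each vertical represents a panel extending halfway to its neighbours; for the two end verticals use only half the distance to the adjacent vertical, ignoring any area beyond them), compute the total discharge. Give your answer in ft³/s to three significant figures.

23.2 ft³/s

w_1 = (3.01 − 0.53)/2 = 1.24 ft; q_1 = 0.99 × 0.74 × 1.24 = 0.9084 ft³/s
w_2 = (5.05 − 0.53)/2 = 2.26 ft; q_2 = 1.52 × 3.68 × 2.26 = 12.64 ft³/s
w_3 = (5.95 − 3.01)/2 = 1.47 ft; q_3 = 1.32 × 3.30 × 1.47 = 6.403 ft³/s
w_4 = (7.10 − 5.05)/2 = 1.025 ft; q_4 = 1.08 × 2.57 × 1.025 = 2.845 ft³/s
w_5 = (7.10 − 5.95)/2 = 0.575 ft; q_5 = 0.75 × 0.92 × 0.575 = 0.3968 ft³/s
Q = Σ qᵢ = 23.20 ft³/s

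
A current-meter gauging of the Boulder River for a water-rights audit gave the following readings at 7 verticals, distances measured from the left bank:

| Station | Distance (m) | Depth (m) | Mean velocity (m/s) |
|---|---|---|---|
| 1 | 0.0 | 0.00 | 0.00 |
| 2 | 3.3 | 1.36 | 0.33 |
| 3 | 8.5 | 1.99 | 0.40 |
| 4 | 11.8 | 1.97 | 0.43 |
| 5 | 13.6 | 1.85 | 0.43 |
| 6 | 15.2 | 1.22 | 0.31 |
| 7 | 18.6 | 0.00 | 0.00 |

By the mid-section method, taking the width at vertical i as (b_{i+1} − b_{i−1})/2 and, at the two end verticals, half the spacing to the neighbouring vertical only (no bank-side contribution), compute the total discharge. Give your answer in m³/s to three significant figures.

9.75 m³/s

w_2 = (8.5 − 0.0)/2 = 4.25 m; q_2 = 0.33 × 1.36 × 4.25 = 1.907 m³/s
w_3 = (11.8 − 3.3)/2 = 4.25 m; q_3 = 0.40 × 1.99 × 4.25 = 3.383 m³/s
w_4 = (13.6 − 8.5)/2 = 2.55 m; q_4 = 0.43 × 1.97 × 2.55 = 2.160 m³/s
w_5 = (15.2 − 11.8)/2 = 1.7 m; q_5 = 0.43 × 1.85 × 1.7 = 1.352 m³/s
w_6 = (18.6 − 13.6)/2 = 2.5 m; q_6 = 0.31 × 1.22 × 2.5 = 0.9455 m³/s
Stations 1, 7 contribute zero (depth or velocity is 0).
Q = Σ qᵢ = 9.748 m³/s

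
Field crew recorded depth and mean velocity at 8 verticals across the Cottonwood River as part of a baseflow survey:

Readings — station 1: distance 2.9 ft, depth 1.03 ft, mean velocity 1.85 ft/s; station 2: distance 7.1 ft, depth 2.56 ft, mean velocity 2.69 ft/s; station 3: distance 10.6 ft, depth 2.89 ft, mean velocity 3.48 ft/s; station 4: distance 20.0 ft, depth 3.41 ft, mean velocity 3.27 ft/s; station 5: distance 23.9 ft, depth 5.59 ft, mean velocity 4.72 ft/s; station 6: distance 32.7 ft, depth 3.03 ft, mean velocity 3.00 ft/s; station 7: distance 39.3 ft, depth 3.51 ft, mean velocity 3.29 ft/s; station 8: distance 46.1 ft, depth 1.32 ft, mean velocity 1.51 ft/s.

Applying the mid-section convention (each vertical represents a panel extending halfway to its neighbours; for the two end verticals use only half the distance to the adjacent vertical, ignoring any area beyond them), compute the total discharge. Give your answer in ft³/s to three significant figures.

491 ft³/s

w_1 = (7.1 − 2.9)/2 = 2.1 ft; q_1 = 1.85 × 1.03 × 2.1 = 4.002 ft³/s
w_2 = (10.6 − 2.9)/2 = 3.85 ft; q_2 = 2.69 × 2.56 × 3.85 = 26.51 ft³/s
w_3 = (20.0 − 7.1)/2 = 6.45 ft; q_3 = 3.48 × 2.89 × 6.45 = 64.87 ft³/s
w_4 = (23.9 − 10.6)/2 = 6.65 ft; q_4 = 3.27 × 3.41 × 6.65 = 74.15 ft³/s
w_5 = (32.7 − 20.0)/2 = 6.35 ft; q_5 = 4.72 × 5.59 × 6.35 = 167.5 ft³/s
w_6 = (39.3 − 23.9)/2 = 7.7 ft; q_6 = 3.00 × 3.03 × 7.7 = 69.99 ft³/s
w_7 = (46.1 − 32.7)/2 = 6.7 ft; q_7 = 3.29 × 3.51 × 6.7 = 77.37 ft³/s
w_8 = (46.1 − 39.3)/2 = 3.4 ft; q_8 = 1.51 × 1.32 × 3.4 = 6.777 ft³/s
Q = Σ qᵢ = 491.2 ft³/s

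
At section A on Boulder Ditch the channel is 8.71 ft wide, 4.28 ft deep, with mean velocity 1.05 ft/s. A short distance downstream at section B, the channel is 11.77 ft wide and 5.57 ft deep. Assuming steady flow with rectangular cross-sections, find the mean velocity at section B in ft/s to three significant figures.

0.597 ft/s

Q = A₁V₁ = (8.71×4.28) × 1.05 = 39.14 ft³/s
A₂ = 11.77 × 5.57 = 65.56 ft²
V₂ = Q/A₂ = 39.14/65.56 = 0.5971 ft/s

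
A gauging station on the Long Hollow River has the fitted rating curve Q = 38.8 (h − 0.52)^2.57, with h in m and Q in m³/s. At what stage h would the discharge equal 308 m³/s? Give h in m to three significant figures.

2.76 m

h − h₀ = (Q/C)^(1/b) = (308/38.8)^(1/2.57) = 2.239 m
h = 0.52 + 2.239 = 2.759 m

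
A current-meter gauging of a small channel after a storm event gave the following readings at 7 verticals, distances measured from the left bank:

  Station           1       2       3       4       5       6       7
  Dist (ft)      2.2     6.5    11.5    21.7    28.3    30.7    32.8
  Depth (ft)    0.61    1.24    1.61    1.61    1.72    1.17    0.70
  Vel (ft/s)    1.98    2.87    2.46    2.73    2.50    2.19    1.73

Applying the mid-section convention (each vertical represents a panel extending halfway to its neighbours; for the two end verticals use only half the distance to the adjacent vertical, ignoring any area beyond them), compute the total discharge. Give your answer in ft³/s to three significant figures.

w_1 = (6.5 − 2.2)/2 = 2.15 ft; q_1 = 1.98 × 0.61 × 2.15 = 2.597 ft³/s
w_2 = (11.5 − 2.2)/2 = 4.65 ft; q_2 = 2.87 × 1.24 × 4.65 = 16.55 ft³/s
w_3 = (21.7 − 6.5)/2 = 7.6 ft; q_3 = 2.46 × 1.61 × 7.6 = 30.10 ft³/s
w_4 = (28.3 − 11.5)/2 = 8.4 ft; q_4 = 2.73 × 1.61 × 8.4 = 36.92 ft³/s
w_5 = (30.7 − 21.7)/2 = 4.5 ft; q_5 = 2.50 × 1.72 × 4.5 = 19.35 ft³/s
w_6 = (32.8 − 28.3)/2 = 2.25 ft; q_6 = 2.19 × 1.17 × 2.25 = 5.765 ft³/s
w_7 = (32.8 − 30.7)/2 = 1.05 ft; q_7 = 1.73 × 0.70 × 1.05 = 1.272 ft³/s
Q = Σ qᵢ = 112.6 ft³/s

113 ft³/s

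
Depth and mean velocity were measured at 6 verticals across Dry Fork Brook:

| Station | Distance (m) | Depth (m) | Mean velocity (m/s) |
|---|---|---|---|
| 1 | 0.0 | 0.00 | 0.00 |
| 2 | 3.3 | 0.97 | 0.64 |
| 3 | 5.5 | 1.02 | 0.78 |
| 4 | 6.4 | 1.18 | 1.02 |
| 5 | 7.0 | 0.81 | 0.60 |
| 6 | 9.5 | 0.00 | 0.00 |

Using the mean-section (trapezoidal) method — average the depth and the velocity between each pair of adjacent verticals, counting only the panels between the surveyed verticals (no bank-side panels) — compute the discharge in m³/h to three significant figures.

13500 m³/h

Panel 1-2: Δb = 3.3 m, d̄ = (0.00+0.97)/2 = 0.485, v̄ = (0.00+0.64)/2 = 0.32 → q = 3.3×0.485×0.32 = 0.5122 m³/s
Panel 2-3: Δb = 2.2 m, d̄ = (0.97+1.02)/2 = 0.995, v̄ = (0.64+0.78)/2 = 0.71 → q = 2.2×0.995×0.71 = 1.554 m³/s
Panel 3-4: Δb = 0.9 m, d̄ = (1.02+1.18)/2 = 1.1, v̄ = (0.78+1.02)/2 = 0.9 → q = 0.9×1.1×0.9 = 0.8910 m³/s
Panel 4-5: Δb = 0.6 m, d̄ = (1.18+0.81)/2 = 0.995, v̄ = (1.02+0.60)/2 = 0.81 → q = 0.6×0.995×0.81 = 0.4836 m³/s
Panel 5-6: Δb = 2.5 m, d̄ = (0.81+0.00)/2 = 0.405, v̄ = (0.60+0.00)/2 = 0.3 → q = 2.5×0.405×0.3 = 0.3038 m³/s
Q = Σ q = 3.745 m³/s
= 3.745 × 3600 = 13480 m³/h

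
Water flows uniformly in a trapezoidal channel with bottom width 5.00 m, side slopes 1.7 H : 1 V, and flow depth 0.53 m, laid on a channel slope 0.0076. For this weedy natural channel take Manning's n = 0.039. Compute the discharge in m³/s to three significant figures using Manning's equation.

A = (b + z·y)·y = (5.00 + 1.7×0.53)×0.53 = 3.128 m²
P = b + 2y√(1+z²) = 5.00 + 2×0.53×√(1+1.7²) = 7.091 m
R = A/P = 3.128/7.091 = 0.4411 m
Q = (1/n)·A·R^(2/3)·S^(1/2) = (1/0.039) × 3.128 × 0.4411^(2/3) × 0.0076^(1/2) = 4.051 m³/s

4.05 m³/s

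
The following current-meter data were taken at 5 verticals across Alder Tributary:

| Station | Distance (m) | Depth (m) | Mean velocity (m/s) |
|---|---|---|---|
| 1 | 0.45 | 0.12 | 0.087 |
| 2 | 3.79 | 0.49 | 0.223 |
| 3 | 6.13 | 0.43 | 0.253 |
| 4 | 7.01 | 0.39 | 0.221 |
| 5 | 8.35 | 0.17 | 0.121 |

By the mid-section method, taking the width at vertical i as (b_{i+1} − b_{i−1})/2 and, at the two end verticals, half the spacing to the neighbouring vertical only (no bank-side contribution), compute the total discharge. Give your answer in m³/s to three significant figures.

w_1 = (3.79 − 0.45)/2 = 1.67 m; q_1 = 0.087 × 0.12 × 1.67 = 0.01743 m³/s
w_2 = (6.13 − 0.45)/2 = 2.84 m; q_2 = 0.223 × 0.49 × 2.84 = 0.3103 m³/s
w_3 = (7.01 − 3.79)/2 = 1.61 m; q_3 = 0.253 × 0.43 × 1.61 = 0.1752 m³/s
w_4 = (8.35 − 6.13)/2 = 1.11 m; q_4 = 0.221 × 0.39 × 1.11 = 0.09567 m³/s
w_5 = (8.35 − 7.01)/2 = 0.67 m; q_5 = 0.121 × 0.17 × 0.67 = 0.01378 m³/s
Q = Σ qᵢ = 0.6124 m³/s

0.612 m³/s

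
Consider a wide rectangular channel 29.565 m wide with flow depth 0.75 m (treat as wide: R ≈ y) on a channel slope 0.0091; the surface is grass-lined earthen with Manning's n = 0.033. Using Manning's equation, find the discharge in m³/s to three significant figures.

A = b·y = 29.565 × 0.75 = 22.17 m²
Wide channel: R ≈ y = 0.75 m
Q = (1/n)·A·R^(2/3)·S^(1/2) = (1/0.033) × 22.17 × 0.7500^(2/3) × 0.0091^(1/2) = 52.91 m³/s

52.9 m³/s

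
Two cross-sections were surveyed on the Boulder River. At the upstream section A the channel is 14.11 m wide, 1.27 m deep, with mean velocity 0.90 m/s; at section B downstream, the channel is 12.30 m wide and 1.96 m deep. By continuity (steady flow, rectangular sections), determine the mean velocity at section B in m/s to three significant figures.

Q = A₁V₁ = (14.11×1.27) × 0.90 = 16.13 m³/s
A₂ = 12.30 × 1.96 = 24.11 m²
V₂ = Q/A₂ = 16.13/24.11 = 0.6690 m/s

0.669 m/s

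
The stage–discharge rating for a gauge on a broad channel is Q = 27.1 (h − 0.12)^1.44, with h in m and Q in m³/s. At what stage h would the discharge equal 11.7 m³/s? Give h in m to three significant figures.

0.678 m

h − h₀ = (Q/C)^(1/b) = (11.7/27.1)^(1/1.44) = 0.5581 m
h = 0.12 + 0.5581 = 0.6781 m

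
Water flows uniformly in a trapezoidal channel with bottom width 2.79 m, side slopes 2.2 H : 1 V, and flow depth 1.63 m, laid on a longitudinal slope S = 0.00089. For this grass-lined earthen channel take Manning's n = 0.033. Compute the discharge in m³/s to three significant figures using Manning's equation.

9.23 m³/s

A = (b + z·y)·y = (2.79 + 2.2×1.63)×1.63 = 10.39 m²
P = b + 2y√(1+z²) = 2.79 + 2×1.63×√(1+2.2²) = 10.67 m
R = A/P = 10.39/10.67 = 0.9742 m
Q = (1/n)·A·R^(2/3)·S^(1/2) = (1/0.033) × 10.39 × 0.9742^(2/3) × 0.00089^(1/2) = 9.233 m³/s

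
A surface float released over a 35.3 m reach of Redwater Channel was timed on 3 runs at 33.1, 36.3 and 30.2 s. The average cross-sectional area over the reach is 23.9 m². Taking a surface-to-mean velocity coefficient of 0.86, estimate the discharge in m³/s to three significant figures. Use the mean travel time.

t̄ = (33.1 + 36.3 + 30.2) / 3 = 33.2 s
v_surface = L / t̄ = 35.3 / 33.2 = 1.063 m/s
v_mean = 0.86 × 1.063 = 0.9144 m/s
Q = A × v_mean = 23.9 × 0.9144 = 21.85 m³/s

21.9 m³/s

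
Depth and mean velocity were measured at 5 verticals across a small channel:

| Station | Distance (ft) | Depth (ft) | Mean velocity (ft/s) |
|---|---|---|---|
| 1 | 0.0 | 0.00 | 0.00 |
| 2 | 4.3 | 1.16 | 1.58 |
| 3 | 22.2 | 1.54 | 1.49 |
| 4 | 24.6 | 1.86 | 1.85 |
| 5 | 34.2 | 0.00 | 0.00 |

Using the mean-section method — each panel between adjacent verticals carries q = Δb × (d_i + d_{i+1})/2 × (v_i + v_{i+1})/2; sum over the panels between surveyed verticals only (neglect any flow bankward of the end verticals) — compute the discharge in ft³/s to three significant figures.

54.1 ft³/s

Panel 1-2: Δb = 4.3 ft, d̄ = (0.00+1.16)/2 = 0.58, v̄ = (0.00+1.58)/2 = 0.79 → q = 4.3×0.58×0.79 = 1.970 ft³/s
Panel 2-3: Δb = 17.9 ft, d̄ = (1.16+1.54)/2 = 1.35, v̄ = (1.58+1.49)/2 = 1.535 → q = 17.9×1.35×1.535 = 37.09 ft³/s
Panel 3-4: Δb = 2.4 ft, d̄ = (1.54+1.86)/2 = 1.7, v̄ = (1.49+1.85)/2 = 1.67 → q = 2.4×1.7×1.67 = 6.814 ft³/s
Panel 4-5: Δb = 9.6 ft, d̄ = (1.86+0.00)/2 = 0.93, v̄ = (1.85+0.00)/2 = 0.925 → q = 9.6×0.93×0.925 = 8.258 ft³/s
Q = Σ q = 54.14 ft³/s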